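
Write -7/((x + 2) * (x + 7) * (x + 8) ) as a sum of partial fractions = -7/(6*(x + 8)) + 7/(5*(x + 7)) - 7/(30*(x + 2))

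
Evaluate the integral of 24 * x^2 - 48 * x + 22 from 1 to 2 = 6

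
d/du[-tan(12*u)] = -12/cos(12*u)^2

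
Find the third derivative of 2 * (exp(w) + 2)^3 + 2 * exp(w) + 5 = 54*exp(3*w) + 96*exp(2*w) + 26*exp(w)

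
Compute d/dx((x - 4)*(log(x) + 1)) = (x*log(x) + 2*x - 4)/x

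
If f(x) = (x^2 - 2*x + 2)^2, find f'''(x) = 24*x - 24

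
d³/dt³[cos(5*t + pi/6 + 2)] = 125*sin(5*t + pi/6 + 2)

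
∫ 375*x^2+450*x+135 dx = 125*x^3 + 225*x^2 + 135*x + C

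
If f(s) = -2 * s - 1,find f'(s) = -2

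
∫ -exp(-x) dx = exp(-x) + C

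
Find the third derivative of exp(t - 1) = exp(t - 1)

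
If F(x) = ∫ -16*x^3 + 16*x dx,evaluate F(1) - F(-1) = 0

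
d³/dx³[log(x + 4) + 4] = 2/(x^3 + 12*x^2 + 48*x + 64)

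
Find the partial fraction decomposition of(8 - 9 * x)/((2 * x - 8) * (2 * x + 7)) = -79/(30*(2*x + 7)) - 14/(15*(x - 4))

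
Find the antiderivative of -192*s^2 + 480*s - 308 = -64*s^3 + 240*s^2 - 308*s + C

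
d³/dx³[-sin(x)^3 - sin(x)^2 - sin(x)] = (8*sin(x) - 27*cos(x)^2 + 22)*cos(x)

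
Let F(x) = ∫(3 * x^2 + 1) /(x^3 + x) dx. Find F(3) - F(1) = -log(2) + log(30)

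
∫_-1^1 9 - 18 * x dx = 18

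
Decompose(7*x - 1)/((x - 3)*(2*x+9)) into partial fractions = 13/(3*(2*x + 9)) + 4/(3*(x - 3))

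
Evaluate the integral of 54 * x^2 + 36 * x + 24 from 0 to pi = 2*pi*(12 + 9*pi + 9*pi^2)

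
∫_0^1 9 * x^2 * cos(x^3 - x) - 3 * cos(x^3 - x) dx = 0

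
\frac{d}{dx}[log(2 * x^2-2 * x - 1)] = (4*x - 2)/(2*x^2 - 2*x - 1)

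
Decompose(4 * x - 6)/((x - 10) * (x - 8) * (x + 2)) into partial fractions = -7/(60*(x + 2)) - 13/(10*(x - 8)) + 17/(12*(x - 10))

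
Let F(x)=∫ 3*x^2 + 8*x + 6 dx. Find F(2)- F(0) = 36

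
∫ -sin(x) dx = cos(x) + C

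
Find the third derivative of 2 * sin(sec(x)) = 2*(3*sin(1/cos(x))/cos(x) - 6*sin(1/cos(x))/cos(x)^3 - cos(1/cos(x)) + 7*cos(1/cos(x))/cos(x)^2 - cos(1/cos(x))/cos(x)^4)*sin(x)/cos(x)^2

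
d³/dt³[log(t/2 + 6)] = 2/(t^3 + 36*t^2 + 432*t + 1728)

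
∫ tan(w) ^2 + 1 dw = tan(w) + C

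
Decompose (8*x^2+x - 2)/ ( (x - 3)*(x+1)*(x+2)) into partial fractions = 28/(5*(x + 2)) - 5/(4*(x + 1)) + 73/(20*(x - 3))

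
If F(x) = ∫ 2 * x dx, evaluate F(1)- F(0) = 1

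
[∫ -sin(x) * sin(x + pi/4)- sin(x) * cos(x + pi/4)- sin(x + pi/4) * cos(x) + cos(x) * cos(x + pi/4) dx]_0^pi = 0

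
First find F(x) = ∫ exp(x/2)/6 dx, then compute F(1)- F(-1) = -exp(-1/2)/3 + exp(1/2)/3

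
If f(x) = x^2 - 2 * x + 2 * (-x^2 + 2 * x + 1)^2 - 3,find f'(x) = 8*x^3 - 24*x^2 + 10*x + 6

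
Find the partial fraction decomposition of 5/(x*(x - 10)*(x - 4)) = -5/(24*(x - 4)) + 1/(12*(x - 10)) + 1/(8*x)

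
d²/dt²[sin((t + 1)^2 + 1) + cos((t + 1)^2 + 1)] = -4*t^2*sin(t^2 + 2*t + 2) - 4*t^2*cos(t^2 + 2*t + 2) - 8*t*sin(t^2 + 2*t + 2) - 8*t*cos(t^2 + 2*t + 2) - 6*sin(t^2 + 2*t + 2) - 2*cos(t^2 + 2*t + 2)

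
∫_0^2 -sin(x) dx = -1 + cos(2)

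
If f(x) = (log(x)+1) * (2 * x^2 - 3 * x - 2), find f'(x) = (4*x^2*log(x) + 6*x^2 - 3*x*log(x) - 6*x - 2)/x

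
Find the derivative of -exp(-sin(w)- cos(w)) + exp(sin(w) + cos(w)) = sqrt(2)*(exp(2*sin(w))*exp(2*cos(w)) + 1)*exp(-sqrt(2)*sin(w + pi/4))*cos(w + pi/4)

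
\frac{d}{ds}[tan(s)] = cos(s)^(-2)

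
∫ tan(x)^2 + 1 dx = tan(x) + C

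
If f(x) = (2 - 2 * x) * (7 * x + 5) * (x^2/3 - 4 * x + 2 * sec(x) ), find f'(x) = -56*x^3/3 - 28*x^2*tan(x)*sec(x) + 172*x^2 + 8*x*tan(x)*sec(x) - 56*x*sec(x) - 76*x/3 + 20*tan(x)*sec(x) + 8*sec(x) - 40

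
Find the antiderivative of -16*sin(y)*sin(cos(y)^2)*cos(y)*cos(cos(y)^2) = -2*cos(2*cos(y)^2) + C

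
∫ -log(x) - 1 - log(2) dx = -x*log(2*x) + C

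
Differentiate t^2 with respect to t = 2*t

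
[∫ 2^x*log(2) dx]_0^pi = -1 + 2^pi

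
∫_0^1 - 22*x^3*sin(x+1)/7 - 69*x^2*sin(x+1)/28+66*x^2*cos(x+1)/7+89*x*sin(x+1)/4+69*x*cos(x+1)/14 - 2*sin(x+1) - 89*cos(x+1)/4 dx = -2*cos(1) - 205*cos(2)/14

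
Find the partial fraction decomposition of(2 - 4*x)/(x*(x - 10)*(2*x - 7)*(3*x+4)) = -99/(1972*(3*x + 4)) + 96/(2639*(2*x - 7)) - 19/(2210*(x - 10)) + 1/(140*x)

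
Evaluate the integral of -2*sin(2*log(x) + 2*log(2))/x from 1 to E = cos(2*log(2*E)) - cos(2*log(2))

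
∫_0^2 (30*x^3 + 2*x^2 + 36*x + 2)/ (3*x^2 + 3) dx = -sin(1) + sin((-cosh(2)^2 + sinh(2)^2)^2) + log(5) + 64/3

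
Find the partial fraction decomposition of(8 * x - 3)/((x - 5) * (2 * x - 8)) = -29/(2*(x - 4)) + 37/(2*(x - 5))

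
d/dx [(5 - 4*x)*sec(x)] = -4*x*tan(x)*sec(x) + 5*tan(x)*sec(x) - 4*sec(x)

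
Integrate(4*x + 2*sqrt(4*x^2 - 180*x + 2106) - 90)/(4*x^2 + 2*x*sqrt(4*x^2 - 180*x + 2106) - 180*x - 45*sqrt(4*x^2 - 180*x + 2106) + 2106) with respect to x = log(2*x/9 + sqrt((2*x - 45)^2 + 81)/9 - 5) + C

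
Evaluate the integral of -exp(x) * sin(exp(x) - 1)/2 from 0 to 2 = -1/2 + cos(1 - exp(2))/2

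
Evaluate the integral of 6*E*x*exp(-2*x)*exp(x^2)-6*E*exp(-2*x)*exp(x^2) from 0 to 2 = 0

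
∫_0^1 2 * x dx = 1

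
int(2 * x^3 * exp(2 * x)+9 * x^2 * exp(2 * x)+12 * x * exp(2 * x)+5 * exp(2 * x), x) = (x + 1)^3*exp(2*x) + C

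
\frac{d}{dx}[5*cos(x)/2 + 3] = -5*sin(x)/2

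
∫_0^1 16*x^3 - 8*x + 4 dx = 4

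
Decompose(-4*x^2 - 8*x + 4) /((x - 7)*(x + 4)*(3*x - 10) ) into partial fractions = 302/(121*(3*x - 10)) - 14/(121*(x + 4)) - 248/(121*(x - 7))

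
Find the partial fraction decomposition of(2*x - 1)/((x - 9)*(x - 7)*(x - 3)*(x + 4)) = 9/(1001*(x + 4)) + 5/(168*(x - 3)) - 13/(88*(x - 7)) + 17/(156*(x - 9))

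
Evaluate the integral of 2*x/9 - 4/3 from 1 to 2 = -1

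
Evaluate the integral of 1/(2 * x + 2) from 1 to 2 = -log(2)/2 + log(3)/2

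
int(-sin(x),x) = cos(x) + C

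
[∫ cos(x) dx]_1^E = -sin(1) + sin(E)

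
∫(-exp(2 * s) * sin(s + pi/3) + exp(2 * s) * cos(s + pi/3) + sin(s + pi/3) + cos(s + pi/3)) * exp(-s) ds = 2*cos(s + pi/3)*sinh(s) + C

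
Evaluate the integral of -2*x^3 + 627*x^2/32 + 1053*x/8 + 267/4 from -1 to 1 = 2345/16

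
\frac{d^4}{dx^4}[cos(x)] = cos(x)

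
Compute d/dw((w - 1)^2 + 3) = 2*w - 2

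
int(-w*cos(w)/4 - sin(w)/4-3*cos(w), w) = (-w/4 - 3)*sin(w) + C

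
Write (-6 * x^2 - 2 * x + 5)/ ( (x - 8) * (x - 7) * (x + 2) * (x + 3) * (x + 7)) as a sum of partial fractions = -11/(168*(x + 7)) + 43/(440*(x + 3)) - 1/(30*(x + 2)) + 101/(420*(x - 7)) - 79/(330*(x - 8))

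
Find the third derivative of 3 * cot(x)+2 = -18*cot(x)^4 - 24*cot(x)^2 - 6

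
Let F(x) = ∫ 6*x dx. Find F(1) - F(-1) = 0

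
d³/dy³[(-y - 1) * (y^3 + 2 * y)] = -24*y - 6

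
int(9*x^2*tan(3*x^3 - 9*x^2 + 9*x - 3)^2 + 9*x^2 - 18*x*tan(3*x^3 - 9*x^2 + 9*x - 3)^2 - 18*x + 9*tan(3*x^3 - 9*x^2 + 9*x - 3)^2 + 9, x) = tan(3*(x - 1)^3) + C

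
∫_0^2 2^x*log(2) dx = 3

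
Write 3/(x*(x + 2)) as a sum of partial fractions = -3/(2*(x + 2)) + 3/(2*x)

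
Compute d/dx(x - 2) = 1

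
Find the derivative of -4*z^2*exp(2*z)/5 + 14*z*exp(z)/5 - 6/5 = -8*z^2*exp(2*z)/5 - 8*z*exp(2*z)/5 + 14*z*exp(z)/5 + 14*exp(z)/5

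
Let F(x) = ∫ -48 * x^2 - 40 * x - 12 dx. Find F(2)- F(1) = -184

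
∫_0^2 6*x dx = 12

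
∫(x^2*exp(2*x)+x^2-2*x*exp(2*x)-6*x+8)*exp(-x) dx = 2*(x - 2)^2*sinh(x) + C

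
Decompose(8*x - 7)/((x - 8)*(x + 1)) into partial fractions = 5/(3*(x + 1)) + 19/(3*(x - 8))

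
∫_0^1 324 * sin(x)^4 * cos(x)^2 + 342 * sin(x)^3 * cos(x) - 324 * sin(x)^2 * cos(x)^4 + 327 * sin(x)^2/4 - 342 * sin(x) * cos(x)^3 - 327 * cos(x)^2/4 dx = -51*sin(2) - 171/8 + 171*cos(4)/8 + 27*sin(6)/8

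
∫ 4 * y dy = 2*y^2 + C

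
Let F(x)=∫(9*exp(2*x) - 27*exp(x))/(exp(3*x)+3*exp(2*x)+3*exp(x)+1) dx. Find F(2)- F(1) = -9*E/(1 + E) - 2*(-3*E/(1 + E) + 3)^2 + 2*(-3*exp(2)/(1 + exp(2)) + 3)^2 + 9*exp(2)/(1 + exp(2))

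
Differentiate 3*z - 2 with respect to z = 3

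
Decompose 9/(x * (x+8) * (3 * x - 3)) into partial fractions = 1/(24*(x + 8)) + 1/(3*(x - 1)) - 3/(8*x)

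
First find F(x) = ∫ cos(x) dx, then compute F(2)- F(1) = -sin(1) + sin(2)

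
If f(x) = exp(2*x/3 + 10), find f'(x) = 2*exp(2*x/3 + 10)/3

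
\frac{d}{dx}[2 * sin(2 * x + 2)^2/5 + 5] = 4*sin(4*x + 4)/5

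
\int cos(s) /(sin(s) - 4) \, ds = log(4 - sin(s)) + C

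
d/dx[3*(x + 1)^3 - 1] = 9*x^2 + 18*x + 9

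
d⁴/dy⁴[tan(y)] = 24*tan(y)^5 + 40*tan(y)^3 + 16*tan(y)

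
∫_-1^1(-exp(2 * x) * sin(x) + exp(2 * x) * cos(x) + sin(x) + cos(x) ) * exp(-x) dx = (-2*exp(-1) + 2*E)*cos(1)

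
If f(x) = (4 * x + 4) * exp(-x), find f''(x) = (4*x - 4)*exp(-x)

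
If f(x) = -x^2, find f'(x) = -2*x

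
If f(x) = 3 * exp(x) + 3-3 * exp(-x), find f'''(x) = (3*exp(2*x) + 3)*exp(-x)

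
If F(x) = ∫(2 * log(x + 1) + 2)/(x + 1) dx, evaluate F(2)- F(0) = -1 + (1 + log(3))^2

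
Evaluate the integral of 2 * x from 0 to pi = pi^2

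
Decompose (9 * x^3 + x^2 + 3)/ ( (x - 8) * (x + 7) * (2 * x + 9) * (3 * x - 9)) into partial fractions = -17/(15*(2*x + 9)) + 607/(450*(x + 7)) - 17/(150*(x - 3)) + 187/(225*(x - 8))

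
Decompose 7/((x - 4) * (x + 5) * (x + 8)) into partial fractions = 7/(36*(x + 8)) - 7/(27*(x + 5)) + 7/(108*(x - 4))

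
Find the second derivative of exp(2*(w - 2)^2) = 16*w^2*exp(2*w^2 - 8*w + 8) - 64*w*exp(2*w^2 - 8*w + 8) + 68*exp(2*w^2 - 8*w + 8)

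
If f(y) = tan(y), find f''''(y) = 24*tan(y)^5 + 40*tan(y)^3 + 16*tan(y)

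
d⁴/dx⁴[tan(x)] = 24*tan(x)^5 + 40*tan(x)^3 + 16*tan(x)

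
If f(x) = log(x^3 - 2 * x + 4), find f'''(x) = (6*x^6 + 12*x^4 - 168*x^3 + 24*x^2 + 48*x + 80)/(x^9 - 6*x^7 + 12*x^6 + 12*x^5 - 48*x^4 + 40*x^3 + 48*x^2 - 96*x + 64)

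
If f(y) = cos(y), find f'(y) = -sin(y)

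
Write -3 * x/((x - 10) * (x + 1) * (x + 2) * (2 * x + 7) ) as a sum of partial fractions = -28/(135*(2*x + 7)) + 1/(6*(x + 2)) - 3/(55*(x + 1)) - 5/(594*(x - 10))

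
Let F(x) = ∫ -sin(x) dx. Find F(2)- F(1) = -cos(1) + cos(2)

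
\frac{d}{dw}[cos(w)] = -sin(w)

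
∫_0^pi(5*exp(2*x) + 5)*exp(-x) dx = -5*exp(-pi) + 5*exp(pi)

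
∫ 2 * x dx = x^2 + C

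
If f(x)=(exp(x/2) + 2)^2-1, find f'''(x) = exp(x/2)/2 + exp(x)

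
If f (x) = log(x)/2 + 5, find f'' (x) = -1/(2*x^2)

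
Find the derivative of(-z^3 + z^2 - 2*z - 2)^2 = 6*z^5 - 10*z^4 + 20*z^3 + 8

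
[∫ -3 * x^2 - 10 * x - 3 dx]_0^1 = -9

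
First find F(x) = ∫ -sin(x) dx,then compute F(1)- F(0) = -1 + cos(1)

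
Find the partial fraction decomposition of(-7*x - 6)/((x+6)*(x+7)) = -43/(x + 7) + 36/(x + 6)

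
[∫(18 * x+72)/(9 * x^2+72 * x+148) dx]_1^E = -log(229/4) + log(1 + (3*E/2 + 6)^2)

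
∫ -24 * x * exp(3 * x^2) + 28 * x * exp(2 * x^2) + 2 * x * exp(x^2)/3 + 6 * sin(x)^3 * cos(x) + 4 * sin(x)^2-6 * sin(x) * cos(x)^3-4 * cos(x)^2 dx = -4*exp(3*x^2) + 7*exp(2*x^2) + exp(x^2)/3 - 2*sin(2*x) + 3*cos(4*x)/8 + C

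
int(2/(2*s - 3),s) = log(6 - 4*s) + C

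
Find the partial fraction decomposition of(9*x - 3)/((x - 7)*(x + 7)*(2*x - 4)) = -11/(42*(x + 7)) - 1/(6*(x - 2)) + 3/(7*(x - 7))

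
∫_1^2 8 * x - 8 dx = 4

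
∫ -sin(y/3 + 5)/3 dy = cos(y/3 + 5) + C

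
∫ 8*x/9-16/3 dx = 4*x^2/9 - 16*x/3 + C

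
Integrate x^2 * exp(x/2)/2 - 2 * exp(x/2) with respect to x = (x - 2)^2*exp(x/2) + C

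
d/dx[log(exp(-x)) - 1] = -1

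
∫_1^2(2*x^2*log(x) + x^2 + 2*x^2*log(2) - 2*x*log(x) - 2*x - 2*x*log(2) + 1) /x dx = log(4)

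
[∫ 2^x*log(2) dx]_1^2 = 2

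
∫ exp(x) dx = exp(x) + C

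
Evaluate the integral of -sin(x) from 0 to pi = -2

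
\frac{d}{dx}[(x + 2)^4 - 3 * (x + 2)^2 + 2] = 4*x^3 + 24*x^2 + 42*x + 20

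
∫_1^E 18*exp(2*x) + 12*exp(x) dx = -(2 + 3*E)^2 + (2 + 3*exp(E))^2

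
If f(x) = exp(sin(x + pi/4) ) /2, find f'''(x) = -(sin(3*x + pi/4) + 6*cos(2*x) + cos(x + pi/4))*exp(sqrt(2)*sin(x)/2)*exp(sqrt(2)*cos(x)/2)/8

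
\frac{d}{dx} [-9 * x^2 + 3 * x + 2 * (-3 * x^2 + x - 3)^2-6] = 72*x^3 - 36*x^2 + 58*x - 9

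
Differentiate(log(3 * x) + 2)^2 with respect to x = (2*log(x) + 2*log(3) + 4)/x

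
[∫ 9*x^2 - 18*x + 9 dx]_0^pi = 3 + 3*(-1 + pi)^3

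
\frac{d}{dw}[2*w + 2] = 2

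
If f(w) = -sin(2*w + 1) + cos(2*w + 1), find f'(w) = -2*sin(2*w + 1) - 2*cos(2*w + 1)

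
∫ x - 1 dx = x^2/2 - x + C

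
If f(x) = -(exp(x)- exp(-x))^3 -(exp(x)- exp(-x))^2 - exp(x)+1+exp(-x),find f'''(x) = (-27*exp(6*x) - 8*exp(5*x) + 2*exp(4*x) + 2*exp(2*x) + 8*exp(x) - 27)*exp(-3*x)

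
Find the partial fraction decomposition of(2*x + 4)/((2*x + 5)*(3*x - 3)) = 2/(21*(2*x + 5)) + 2/(7*(x - 1))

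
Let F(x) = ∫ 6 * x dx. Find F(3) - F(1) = 24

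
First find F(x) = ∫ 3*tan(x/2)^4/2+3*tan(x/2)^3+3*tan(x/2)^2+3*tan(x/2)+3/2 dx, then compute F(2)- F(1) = -(tan(1/2) + 1)^3 + (1 + tan(1))^3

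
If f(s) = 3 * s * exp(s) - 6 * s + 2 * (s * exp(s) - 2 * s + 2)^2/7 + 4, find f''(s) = 8*s^2*exp(2*s)/7 - 8*s^2*exp(s)/7 + 16*s*exp(2*s)/7 - 3*s*exp(s)/7 + 4*exp(2*s)/7 + 6*exp(s) + 16/7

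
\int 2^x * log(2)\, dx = 2^x + C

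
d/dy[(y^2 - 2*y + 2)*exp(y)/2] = y^2*exp(y)/2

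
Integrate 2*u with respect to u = u^2 + C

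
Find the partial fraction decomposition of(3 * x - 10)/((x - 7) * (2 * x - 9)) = -7/(5*(2*x - 9)) + 11/(5*(x - 7))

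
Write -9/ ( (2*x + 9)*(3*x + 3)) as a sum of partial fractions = 6/(7*(2*x + 9)) - 3/(7*(x + 1))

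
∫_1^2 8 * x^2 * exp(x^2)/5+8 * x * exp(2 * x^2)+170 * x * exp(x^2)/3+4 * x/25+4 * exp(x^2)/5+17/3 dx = -2*(E + 36/5)^2 - E/3 + 1/15 + exp(4)/3 + 2*(37/5 + exp(4))^2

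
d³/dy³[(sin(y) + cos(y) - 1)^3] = -27*sqrt(2)*sin(3*y + pi/4)/2 + 24*cos(2*y) - 9*sqrt(2)*cos(y + pi/4)/2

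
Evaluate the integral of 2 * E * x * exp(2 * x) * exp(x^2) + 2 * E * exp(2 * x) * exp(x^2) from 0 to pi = -E + exp((1 + pi)^2)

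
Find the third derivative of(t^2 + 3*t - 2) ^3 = 120*t^3 + 540*t^2 + 504*t - 54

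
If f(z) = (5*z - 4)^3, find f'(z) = 375*z^2 - 600*z + 240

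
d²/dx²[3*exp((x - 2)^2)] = 12*x^2*exp(x^2 - 4*x + 4) - 48*x*exp(x^2 - 4*x + 4) + 54*exp(x^2 - 4*x + 4)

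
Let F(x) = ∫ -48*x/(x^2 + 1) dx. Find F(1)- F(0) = -24*log(2)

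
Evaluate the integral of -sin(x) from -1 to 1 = 0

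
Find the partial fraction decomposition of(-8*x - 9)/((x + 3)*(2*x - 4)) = -3/(2*(x + 3)) - 5/(2*(x - 2))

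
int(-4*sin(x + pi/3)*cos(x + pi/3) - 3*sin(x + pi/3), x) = (2*cos(x + pi/3) + 3)*cos(x + pi/3) + C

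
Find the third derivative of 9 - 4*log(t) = -8/t^3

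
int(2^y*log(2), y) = 2^y + C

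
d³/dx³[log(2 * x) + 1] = 2/x^3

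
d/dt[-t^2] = -2*t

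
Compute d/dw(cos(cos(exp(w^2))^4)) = 8*w*exp(w^2)*sin(exp(w^2))*sin(cos(exp(w^2))^4)*cos(exp(w^2))^3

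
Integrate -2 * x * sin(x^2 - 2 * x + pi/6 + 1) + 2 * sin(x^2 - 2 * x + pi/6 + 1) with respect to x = cos((x - 1)^2 + pi/6) + C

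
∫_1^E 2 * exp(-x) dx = -2*exp(-E) + 2*exp(-1)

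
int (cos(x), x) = sin(x) + C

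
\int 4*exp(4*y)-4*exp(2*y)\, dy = (exp(2*y) - 1)^2 + C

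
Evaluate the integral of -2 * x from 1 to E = 1 - exp(2)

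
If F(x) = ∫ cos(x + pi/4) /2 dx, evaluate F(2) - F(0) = -sqrt(2)/4 + sin(pi/4 + 2)/2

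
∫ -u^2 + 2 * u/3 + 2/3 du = -u^3/3 + u^2/3 + 2*u/3 + C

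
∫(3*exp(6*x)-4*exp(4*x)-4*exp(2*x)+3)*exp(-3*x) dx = 8*sinh(x)^3 - 2*sinh(x) + C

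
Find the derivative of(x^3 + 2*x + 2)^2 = 6*x^5 + 16*x^3 + 12*x^2 + 8*x + 8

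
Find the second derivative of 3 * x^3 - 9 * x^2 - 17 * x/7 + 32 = 18*x - 18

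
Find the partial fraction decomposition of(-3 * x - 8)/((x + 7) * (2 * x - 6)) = -13/(20*(x + 7)) - 17/(20*(x - 3))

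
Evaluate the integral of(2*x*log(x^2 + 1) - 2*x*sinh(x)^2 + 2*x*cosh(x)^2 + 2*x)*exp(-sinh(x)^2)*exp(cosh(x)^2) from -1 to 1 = 0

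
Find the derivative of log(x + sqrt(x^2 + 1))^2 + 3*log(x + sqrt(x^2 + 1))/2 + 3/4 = (4*x*log(x + sqrt(x^2 + 1)) + 3*x + 4*sqrt(x^2 + 1)*log(x + sqrt(x^2 + 1)) + 3*sqrt(x^2 + 1))/(2*x^2 + 2*x*sqrt(x^2 + 1) + 2)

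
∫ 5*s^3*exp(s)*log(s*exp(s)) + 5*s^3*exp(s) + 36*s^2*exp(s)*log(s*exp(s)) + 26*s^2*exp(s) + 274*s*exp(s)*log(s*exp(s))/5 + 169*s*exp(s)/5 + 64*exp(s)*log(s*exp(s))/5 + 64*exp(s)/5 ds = s*(s + log(s))*(25*s^2 + 105*s + 64)*exp(s)/5 + C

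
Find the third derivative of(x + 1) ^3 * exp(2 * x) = 8*x^3*exp(2*x) + 60*x^2*exp(2*x) + 132*x*exp(2*x) + 86*exp(2*x)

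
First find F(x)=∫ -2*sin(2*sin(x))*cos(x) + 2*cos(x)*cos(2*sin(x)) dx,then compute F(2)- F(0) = -1 + sqrt(2)*cos(-2*sin(2) + pi/4)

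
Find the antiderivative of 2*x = x^2 + C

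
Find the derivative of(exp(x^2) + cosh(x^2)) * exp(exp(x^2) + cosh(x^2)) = 2*x*(exp(2*x^2) + exp(x^2)*sinh(x^2) + exp(x^2)*cosh(x^2) + exp(x^2) + sinh(x^2)*cosh(x^2) + sinh(x^2))*exp(exp(x^2))*exp(cosh(x^2))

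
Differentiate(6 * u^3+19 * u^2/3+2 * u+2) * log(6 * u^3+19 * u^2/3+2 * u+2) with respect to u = 18*u^2*log(6*u^3 + 19*u^2/3 + 2*u + 2) + 18*u^2 + 38*u*log(6*u^3 + 19*u^2/3 + 2*u + 2)/3 + 38*u/3 + 2*log(6*u^3 + 19*u^2/3 + 2*u + 2) + 2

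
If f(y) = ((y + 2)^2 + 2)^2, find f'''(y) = 24*y + 48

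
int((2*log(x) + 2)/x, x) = (log(x) + 1)^2 + C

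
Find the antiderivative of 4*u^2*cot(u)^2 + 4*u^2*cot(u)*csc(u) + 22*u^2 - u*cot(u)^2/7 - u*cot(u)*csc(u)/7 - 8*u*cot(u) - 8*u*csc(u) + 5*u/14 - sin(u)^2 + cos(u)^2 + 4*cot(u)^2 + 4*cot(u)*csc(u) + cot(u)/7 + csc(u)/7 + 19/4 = 6*u^3 + u^2/4 + 3*u/4 + (cot(u) + csc(u))*(-4*u^2 + u/7 - 4) + sin(2*u)/2 + C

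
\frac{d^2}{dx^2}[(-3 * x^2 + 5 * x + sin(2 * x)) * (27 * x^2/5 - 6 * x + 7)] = -108*x^2*sin(2*x)/5 - 972*x^2/5 + 24*x*sin(2*x) + 216*x*cos(2*x)/5 + 270*x - 86*sin(2*x)/5 - 24*cos(2*x) - 102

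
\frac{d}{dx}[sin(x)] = cos(x)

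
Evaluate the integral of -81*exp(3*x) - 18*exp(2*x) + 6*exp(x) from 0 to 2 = -27*exp(6) - 9*exp(4) + 30 + 6*exp(2)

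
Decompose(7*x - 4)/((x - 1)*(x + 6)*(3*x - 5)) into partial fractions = 3/(2*(3*x - 5)) - 2/(7*(x + 6)) - 3/(14*(x - 1))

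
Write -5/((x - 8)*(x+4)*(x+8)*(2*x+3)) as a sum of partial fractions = 8/(247*(2*x + 3)) + 5/(832*(x + 8)) - 1/(48*(x + 4)) - 5/(3648*(x - 8))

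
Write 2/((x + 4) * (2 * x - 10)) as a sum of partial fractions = -1/(9*(x + 4)) + 1/(9*(x - 5))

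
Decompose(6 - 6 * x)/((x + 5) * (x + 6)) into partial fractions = -42/(x + 6) + 36/(x + 5)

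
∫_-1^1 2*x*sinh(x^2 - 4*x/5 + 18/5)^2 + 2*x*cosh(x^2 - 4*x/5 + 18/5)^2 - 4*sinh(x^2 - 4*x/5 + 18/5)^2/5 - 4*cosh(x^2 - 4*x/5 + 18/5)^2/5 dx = -sinh(54/5)/2 + sinh(38/5)/2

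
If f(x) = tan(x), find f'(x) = cos(x)^(-2)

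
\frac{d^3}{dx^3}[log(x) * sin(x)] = (-x^3*log(x)*cos(x) - 3*x^2*sin(x) - 3*x*cos(x) + 2*sin(x))/x^3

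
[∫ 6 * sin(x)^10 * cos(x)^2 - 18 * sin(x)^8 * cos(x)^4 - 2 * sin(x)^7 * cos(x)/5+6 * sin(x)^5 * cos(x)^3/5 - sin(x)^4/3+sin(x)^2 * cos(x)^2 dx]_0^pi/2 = 0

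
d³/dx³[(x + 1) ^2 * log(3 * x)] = (2*x^2 - 2*x + 2)/x^3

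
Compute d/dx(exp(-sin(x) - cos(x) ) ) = (sin(x) - cos(x))*exp(-sin(x) - cos(x))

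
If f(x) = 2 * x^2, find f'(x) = 4*x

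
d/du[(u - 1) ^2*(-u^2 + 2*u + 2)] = -4*u^3 + 12*u^2 - 6*u - 2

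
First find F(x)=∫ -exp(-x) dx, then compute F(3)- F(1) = -exp(-1) + exp(-3)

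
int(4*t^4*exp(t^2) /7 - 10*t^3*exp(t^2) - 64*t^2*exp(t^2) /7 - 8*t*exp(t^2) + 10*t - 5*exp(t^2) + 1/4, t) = 5*t^2 - t*(-2*t^2 + 35*t + 35)*exp(t^2)/7 + t/4 + exp(t^2) + C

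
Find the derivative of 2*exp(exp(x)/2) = exp(x + exp(x)/2)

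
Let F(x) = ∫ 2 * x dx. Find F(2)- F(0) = 4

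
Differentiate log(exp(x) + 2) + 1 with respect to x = exp(x)/(exp(x) + 2)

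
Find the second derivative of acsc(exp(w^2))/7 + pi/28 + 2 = (4*w^2*exp(2*w^2) - 2*exp(2*w^2) + 2)/(7*sqrt(1 - exp(-2*w^2))*exp(3*w^2) - 7*sqrt(1 - exp(-2*w^2))*exp(w^2))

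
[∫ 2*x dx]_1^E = -1 + exp(2)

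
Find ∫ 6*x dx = 3*x^2 + C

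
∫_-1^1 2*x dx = 0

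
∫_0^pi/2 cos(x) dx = 1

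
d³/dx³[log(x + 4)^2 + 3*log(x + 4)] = 4*log(x + 4)/(x^3 + 12*x^2 + 48*x + 64)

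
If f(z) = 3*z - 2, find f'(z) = 3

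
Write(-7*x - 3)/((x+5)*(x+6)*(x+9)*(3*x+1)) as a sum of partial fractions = -9/(3094*(3*x + 1)) - 5/(26*(x + 9)) + 13/(17*(x + 6)) - 4/(7*(x + 5))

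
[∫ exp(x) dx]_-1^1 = E - exp(-1)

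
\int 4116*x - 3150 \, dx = 2058*x^2 - 3150*x + C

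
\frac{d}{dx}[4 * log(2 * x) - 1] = 4/x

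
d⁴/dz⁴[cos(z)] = cos(z)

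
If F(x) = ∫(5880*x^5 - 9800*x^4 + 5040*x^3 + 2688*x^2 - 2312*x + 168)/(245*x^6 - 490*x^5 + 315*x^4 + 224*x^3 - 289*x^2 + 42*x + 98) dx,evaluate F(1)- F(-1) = -4*log(2965) + 4*log(725)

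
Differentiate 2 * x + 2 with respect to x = 2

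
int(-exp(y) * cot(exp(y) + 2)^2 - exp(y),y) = cot(exp(y) + 2) + C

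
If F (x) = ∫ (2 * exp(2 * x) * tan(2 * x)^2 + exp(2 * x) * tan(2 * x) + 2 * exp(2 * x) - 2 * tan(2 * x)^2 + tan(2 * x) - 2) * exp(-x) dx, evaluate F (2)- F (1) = (-E + exp(-1))*tan(2) + (-exp(-2) + exp(2))*tan(4)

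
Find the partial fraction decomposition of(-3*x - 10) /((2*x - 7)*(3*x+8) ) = 6/(37*(3*x + 8)) - 41/(37*(2*x - 7))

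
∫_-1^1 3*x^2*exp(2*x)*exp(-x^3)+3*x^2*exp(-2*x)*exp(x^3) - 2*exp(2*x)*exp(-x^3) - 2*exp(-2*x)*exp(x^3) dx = -2*E + 2*exp(-1)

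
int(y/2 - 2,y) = y^2/4 - 2*y + C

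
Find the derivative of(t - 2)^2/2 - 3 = t - 2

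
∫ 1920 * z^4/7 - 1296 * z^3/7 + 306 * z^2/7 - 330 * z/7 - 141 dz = 384*z^5/7 - 324*z^4/7 + 102*z^3/7 - 165*z^2/7 - 141*z + C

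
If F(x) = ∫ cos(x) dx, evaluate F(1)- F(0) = sin(1)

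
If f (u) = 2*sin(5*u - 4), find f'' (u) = -50*sin(5*u - 4)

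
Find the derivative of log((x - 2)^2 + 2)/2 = (x - 2)/(x^2 - 4*x + 6)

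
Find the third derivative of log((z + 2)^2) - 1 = 4/(z^3 + 6*z^2 + 12*z + 8)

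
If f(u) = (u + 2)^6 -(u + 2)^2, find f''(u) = 30*u^4 + 240*u^3 + 720*u^2 + 960*u + 478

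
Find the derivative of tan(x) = cos(x)^(-2)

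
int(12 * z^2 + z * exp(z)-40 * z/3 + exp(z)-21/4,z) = z*(48*z^2 - 80*z + 12*exp(z) - 63)/12 + C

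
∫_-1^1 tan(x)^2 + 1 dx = 2*tan(1)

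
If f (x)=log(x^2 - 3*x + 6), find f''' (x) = (4*x^3 - 18*x^2 - 18*x + 54)/(x^6 - 9*x^5 + 45*x^4 - 135*x^3 + 270*x^2 - 324*x + 216)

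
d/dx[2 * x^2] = 4*x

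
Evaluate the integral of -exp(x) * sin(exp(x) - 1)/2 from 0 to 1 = -1/2 + cos(1 - E)/2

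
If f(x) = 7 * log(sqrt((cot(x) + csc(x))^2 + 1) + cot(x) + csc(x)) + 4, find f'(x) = -7*(sqrt(2)*sqrt((cos(x) + 1)/sin(x)^2) + cos(x)/sin(x) + 1/sin(x))/(sqrt(2)*sqrt((cos(x) + 1)/sin(x)^2)*sin(x) + 2)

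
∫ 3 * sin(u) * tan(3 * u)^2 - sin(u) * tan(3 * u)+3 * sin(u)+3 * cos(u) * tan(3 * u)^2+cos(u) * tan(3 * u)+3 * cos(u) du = sqrt(2)*sin(u + pi/4)*tan(3*u) + C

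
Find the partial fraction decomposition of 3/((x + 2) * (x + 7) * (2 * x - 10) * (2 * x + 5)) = 4/(45*(2*x + 5)) - 1/(360*(x + 7)) - 3/(70*(x + 2)) + 1/(840*(x - 5))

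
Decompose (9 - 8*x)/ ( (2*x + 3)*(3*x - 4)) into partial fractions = -5/(17*(3*x - 4)) - 42/(17*(2*x + 3))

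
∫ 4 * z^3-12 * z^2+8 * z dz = z^4 - 4*z^3 + 4*z^2 + C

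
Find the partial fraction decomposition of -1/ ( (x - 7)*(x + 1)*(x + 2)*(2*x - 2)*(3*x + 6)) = 13/(1458*(x + 2)) + 1/(162*(x + 2)^2) - 1/(96*(x + 1)) + 1/(648*(x - 1)) - 1/(23328*(x - 7))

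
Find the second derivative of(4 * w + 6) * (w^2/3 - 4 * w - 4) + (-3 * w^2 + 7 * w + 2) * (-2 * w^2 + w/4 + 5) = 72*w^2 - 161*w/2 - 125/2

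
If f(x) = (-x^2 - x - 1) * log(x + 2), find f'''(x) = (-2*x^2 - 11*x - 20)/(x^3 + 6*x^2 + 12*x + 8)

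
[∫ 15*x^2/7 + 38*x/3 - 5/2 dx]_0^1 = 191/42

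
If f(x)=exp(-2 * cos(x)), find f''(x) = 2*(2*sin(x)^2 + cos(x))*exp(-2*cos(x))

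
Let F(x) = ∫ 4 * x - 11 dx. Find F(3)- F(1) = -6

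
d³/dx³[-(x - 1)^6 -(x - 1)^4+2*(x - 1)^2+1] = -120*x^3 + 360*x^2 - 384*x + 144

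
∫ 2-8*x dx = -4*x^2 + 2*x + C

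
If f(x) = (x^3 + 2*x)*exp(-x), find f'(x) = (-x^3 + 3*x^2 - 2*x + 2)*exp(-x)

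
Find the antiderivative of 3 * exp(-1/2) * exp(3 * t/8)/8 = exp(3*t/8 - 1/2) + C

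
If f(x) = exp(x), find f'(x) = exp(x)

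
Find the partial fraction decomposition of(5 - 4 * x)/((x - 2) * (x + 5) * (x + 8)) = 37/(30*(x + 8)) - 25/(21*(x + 5)) - 3/(70*(x - 2))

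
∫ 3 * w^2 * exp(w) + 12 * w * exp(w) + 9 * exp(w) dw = 3*(w + 1)^2*exp(w) + C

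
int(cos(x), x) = sin(x) + C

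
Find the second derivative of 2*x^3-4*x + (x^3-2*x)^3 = 72*x^7 - 252*x^5 + 240*x^3 - 36*x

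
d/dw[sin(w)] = cos(w)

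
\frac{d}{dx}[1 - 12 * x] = -12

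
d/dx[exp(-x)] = -exp(-x)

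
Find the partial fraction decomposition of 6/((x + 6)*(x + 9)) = -2/(x + 9) + 2/(x + 6)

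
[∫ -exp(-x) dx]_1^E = -exp(-1) + exp(-E)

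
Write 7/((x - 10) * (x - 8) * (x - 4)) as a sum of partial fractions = 7/(24*(x - 4)) - 7/(8*(x - 8)) + 7/(12*(x - 10))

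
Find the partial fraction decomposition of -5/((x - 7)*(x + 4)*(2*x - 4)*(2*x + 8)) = -85/(17424*(x + 4)) - 5/(264*(x + 4)^2) + 1/(144*(x - 2)) - 1/(484*(x - 7))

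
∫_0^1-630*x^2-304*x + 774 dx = 412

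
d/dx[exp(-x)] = -exp(-x)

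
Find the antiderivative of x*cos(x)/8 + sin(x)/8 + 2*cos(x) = (x/8 + 2)*sin(x) + C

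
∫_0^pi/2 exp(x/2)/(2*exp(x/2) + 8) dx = -log(5) + log(exp(pi/4) + 4)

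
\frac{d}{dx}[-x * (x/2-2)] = 2 - x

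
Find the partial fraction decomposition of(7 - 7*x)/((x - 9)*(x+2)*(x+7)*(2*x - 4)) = -7/(180*(x + 7)) + 21/(440*(x + 2)) + 1/(72*(x - 2)) - 1/(44*(x - 9))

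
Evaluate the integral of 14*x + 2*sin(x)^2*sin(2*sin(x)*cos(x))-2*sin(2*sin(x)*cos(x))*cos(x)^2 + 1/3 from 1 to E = -22/3 - cos(sin(2)) + cos(sin(2*E)) + E/3 + 7*exp(2)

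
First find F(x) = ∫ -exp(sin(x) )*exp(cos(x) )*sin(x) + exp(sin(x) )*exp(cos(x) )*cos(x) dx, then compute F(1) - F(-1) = -exp(-sin(1) + cos(1)) + exp(cos(1) + sin(1))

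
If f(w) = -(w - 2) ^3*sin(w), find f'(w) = (w - 2)^2*(-w*cos(w) - 3*sin(w) + 2*cos(w))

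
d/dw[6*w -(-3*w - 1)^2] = -18*w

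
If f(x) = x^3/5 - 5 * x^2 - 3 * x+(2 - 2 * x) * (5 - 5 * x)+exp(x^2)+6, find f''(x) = 4*x^2*exp(x^2) + 6*x/5 + 2*exp(x^2) + 10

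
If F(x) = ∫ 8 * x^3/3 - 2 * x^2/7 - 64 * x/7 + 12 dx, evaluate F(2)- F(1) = 160/21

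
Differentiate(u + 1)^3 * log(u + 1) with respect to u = 3*u^2*log(u + 1) + u^2 + 6*u*log(u + 1) + 2*u + 3*log(u + 1) + 1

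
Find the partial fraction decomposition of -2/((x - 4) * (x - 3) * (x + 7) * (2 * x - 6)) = 1/(1100*(x + 7)) + 9/(100*(x - 3)) + 1/(10*(x - 3)^2) - 1/(11*(x - 4))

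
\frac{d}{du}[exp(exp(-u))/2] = -exp(-u + exp(-u))/2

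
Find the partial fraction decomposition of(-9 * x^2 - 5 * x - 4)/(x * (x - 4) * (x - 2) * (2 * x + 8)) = 1/(3*(x + 4)) + 25/(24*(x - 2)) - 21/(16*(x - 4)) - 1/(16*x)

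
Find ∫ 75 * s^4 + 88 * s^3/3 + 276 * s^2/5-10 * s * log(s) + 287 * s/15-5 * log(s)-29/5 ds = -s*(75*(s + 1)*log(s) - (9*s^2 - s + 12)*(25*s^2 + 15*s - 1))/15 + C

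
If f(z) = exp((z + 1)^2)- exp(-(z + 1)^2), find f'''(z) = (8*z^3*exp(2*z^2 + 4*z + 2) + 8*z^3 + 24*z^2*exp(2*z^2 + 4*z + 2) + 24*z^2 + 36*z*exp(2*z^2 + 4*z + 2) + 12*z + 20*exp(2*z^2 + 4*z + 2) - 4)*exp(-z^2 - 2*z - 1)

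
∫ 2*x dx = x^2 + C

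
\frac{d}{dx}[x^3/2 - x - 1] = 3*x^2/2 - 1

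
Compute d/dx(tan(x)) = cos(x)^(-2)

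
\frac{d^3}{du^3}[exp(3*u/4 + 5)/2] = 27*exp(3*u/4 + 5)/128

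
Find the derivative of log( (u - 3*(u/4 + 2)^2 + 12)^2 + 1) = (36*u^3 + 576*u^2 + 2048*u)/(9*u^4 + 192*u^3 + 1024*u^2 + 256)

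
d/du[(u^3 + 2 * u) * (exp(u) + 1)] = u^3*exp(u) + 3*u^2*exp(u) + 3*u^2 + 2*u*exp(u) + 2*exp(u) + 2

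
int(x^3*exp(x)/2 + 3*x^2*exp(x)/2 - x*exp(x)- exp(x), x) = x*(x^2 - 2)*exp(x)/2 + C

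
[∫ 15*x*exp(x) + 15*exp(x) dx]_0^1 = 15*E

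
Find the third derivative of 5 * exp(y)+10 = 5*exp(y)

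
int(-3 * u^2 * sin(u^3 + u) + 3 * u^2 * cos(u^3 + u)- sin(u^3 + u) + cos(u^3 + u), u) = sqrt(2)*sin(u^3 + u + pi/4) + C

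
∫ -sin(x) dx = cos(x) + C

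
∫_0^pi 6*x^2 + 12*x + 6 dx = -2 + 2*(1 + pi)^3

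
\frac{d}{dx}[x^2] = 2*x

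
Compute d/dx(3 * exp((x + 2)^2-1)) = 6*x*exp(x^2 + 4*x + 3) + 12*exp(x^2 + 4*x + 3)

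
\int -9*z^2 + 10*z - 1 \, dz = -3*z^3 + 5*z^2 - z + C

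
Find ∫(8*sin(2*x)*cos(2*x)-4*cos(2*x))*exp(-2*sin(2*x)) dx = -2*exp(-2*sin(2*x))*sin(2*x) + C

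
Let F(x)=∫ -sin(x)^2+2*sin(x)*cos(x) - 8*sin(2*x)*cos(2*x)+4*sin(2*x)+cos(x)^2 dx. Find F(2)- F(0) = sin(4)/2 + cos(8) + 3/2 - 5*cos(4)/2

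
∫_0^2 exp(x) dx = -1 + exp(2)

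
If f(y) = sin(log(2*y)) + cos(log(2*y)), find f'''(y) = 2*(sin(log(y) + log(2)) + 2*cos(log(y) + log(2)))/y^3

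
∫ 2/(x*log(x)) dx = 2*log(log(x)/2) + C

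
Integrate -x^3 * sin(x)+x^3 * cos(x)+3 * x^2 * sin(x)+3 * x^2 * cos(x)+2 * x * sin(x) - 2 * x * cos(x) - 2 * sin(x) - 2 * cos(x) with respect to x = sqrt(2)*x*(x^2 - 2)*sin(x + pi/4) + C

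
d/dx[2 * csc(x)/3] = -2*cot(x)*csc(x)/3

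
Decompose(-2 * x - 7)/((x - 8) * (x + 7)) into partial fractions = -7/(15*(x + 7)) - 23/(15*(x - 8))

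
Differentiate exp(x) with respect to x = exp(x)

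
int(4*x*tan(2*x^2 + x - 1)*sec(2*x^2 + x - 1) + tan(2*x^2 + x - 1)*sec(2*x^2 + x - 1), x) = sec(2*x^2 + x - 1) + C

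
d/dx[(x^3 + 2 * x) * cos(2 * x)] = -2*x^3*sin(2*x) + 3*x^2*cos(2*x) - 4*x*sin(2*x) + 2*cos(2*x)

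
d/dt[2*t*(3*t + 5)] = 12*t + 10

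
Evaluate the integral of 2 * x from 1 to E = -1 + exp(2)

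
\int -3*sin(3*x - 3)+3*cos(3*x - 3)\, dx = sqrt(2)*cos(-3*x + pi/4 + 3) + C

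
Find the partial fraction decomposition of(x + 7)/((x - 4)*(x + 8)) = 1/(12*(x + 8)) + 11/(12*(x - 4))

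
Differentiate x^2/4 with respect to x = x/2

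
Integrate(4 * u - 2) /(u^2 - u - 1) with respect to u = 2*log(-u^2 + u + 1) + C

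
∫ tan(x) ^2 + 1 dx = tan(x) + C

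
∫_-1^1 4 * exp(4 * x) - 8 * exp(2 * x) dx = -(-2 + exp(-2))^2 + (-2 + exp(2))^2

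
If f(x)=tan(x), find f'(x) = cos(x)^(-2)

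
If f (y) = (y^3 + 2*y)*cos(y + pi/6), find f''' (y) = y*(y^2*sin(y + pi/6) - 9*y*cos(y + pi/6) - 16*sin(y + pi/6))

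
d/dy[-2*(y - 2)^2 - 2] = 8 - 4*y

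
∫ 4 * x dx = 2*x^2 + C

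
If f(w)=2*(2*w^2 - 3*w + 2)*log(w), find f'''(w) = (8*w^2 + 6*w + 8)/w^3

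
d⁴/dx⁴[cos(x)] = cos(x)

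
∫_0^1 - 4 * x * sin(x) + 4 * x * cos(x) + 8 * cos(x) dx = -4 + 8*cos(1) + 8*sin(1)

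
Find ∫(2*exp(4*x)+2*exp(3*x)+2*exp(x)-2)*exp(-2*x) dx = ((exp(x) + 1)*exp(x) - 1)^2*exp(-2*x) + C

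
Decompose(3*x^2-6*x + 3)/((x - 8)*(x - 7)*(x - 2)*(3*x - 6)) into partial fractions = 71/(900*(x - 2)) + 1/(30*(x - 2)^2) - 36/(25*(x - 7)) + 49/(36*(x - 8))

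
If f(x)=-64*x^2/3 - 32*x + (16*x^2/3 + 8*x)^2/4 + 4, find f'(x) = 256*x^3/9 + 64*x^2 - 32*x/3 - 32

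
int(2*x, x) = x^2 + C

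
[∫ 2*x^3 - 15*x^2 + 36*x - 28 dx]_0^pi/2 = -16 + (-2 + pi/4)*(-2 + pi/2)^3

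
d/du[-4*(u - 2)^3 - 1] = -12*u^2 + 48*u - 48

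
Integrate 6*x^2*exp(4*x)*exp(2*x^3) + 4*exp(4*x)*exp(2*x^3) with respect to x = exp(2*x*(x^2 + 2)) + C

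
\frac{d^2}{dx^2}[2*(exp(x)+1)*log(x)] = (2*x^2*exp(x)*log(x) + 4*x*exp(x) - 2*exp(x) - 2)/x^2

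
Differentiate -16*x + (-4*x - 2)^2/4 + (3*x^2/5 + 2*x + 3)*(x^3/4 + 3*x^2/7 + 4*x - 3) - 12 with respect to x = 3*x^4/4 + 106*x^3/35 + 1683*x^2/140 + 804*x/35 - 6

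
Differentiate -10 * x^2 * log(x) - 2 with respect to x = -20*x*log(x) - 10*x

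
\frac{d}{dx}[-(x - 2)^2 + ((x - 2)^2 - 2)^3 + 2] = 6*x^5 - 60*x^4 + 216*x^3 - 336*x^2 + 214*x - 44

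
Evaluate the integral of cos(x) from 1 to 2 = -sin(1) + sin(2)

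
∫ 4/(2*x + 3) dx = 2*log(2*x + 3) + C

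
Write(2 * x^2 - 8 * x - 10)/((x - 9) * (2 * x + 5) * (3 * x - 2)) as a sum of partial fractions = 26/(95*(3*x - 2)) + 90/(437*(2*x + 5)) + 16/(115*(x - 9))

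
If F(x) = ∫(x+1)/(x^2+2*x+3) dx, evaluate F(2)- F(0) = -log(3)/2 + log(11)/2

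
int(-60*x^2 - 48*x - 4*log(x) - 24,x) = 4*x*(-5*x^2 - 6*x - log(x) - 5) + C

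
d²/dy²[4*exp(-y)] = 4*exp(-y)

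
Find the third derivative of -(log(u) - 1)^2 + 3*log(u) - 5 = (16 - 4*log(u))/u^3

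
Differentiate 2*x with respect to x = 2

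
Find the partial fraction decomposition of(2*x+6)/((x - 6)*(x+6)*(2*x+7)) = 4/(95*(2*x + 7)) - 1/(10*(x + 6)) + 3/(38*(x - 6))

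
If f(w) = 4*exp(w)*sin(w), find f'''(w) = 8*sqrt(2)*exp(w)*cos(w + pi/4)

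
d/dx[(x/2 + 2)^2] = x/2 + 2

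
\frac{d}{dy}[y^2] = 2*y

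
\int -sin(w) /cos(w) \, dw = log(-2*cos(w)) + C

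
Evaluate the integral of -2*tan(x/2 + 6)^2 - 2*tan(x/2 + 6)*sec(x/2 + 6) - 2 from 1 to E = -4*sec(E/2 + 6) - 4*tan(E/2 + 6) + 4*tan(13/2) + 4*sec(13/2)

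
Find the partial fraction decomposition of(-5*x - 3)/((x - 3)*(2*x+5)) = -19/(11*(2*x + 5)) - 18/(11*(x - 3))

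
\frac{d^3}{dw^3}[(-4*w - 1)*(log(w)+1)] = (4*w - 2)/w^3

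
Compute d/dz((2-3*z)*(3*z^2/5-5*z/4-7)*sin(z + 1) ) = -9*z^3*cos(z + 1)/5 - 27*z^2*sin(z + 1)/5 + 99*z^2*cos(z + 1)/20 + 99*z*sin(z + 1)/10 + 37*z*cos(z + 1)/2 + 37*sin(z + 1)/2 - 14*cos(z + 1)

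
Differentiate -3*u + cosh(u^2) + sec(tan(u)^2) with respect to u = 2*u*sinh(u^2) - 2*sin(u)*sin(1 - 1/cos(u)^2)/(cos(u)^3*cos(1 - 1/cos(u)^2)^2) - 3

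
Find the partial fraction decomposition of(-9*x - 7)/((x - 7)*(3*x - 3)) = 8/(9*(x - 1)) - 35/(9*(x - 7))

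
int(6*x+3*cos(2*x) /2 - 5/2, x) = 3*x^2 - 5*x/2 + 3*sin(2*x)/4 + C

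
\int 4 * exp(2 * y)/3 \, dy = 2*exp(2*y)/3 + C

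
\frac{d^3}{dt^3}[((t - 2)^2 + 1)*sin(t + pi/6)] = -t^2*cos(t + pi/6) - 6*t*sin(t + pi/6) + 4*t*cos(t + pi/6) + 12*sin(t + pi/6) + cos(t + pi/6)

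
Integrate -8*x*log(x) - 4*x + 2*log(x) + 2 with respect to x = 2*x*(1 - 2*x)*log(x) + C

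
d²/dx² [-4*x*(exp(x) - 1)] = -4*x*exp(x) - 8*exp(x)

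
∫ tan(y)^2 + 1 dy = tan(y) + C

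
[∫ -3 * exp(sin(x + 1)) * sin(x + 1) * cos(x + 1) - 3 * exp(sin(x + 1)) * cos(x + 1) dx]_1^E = -3*exp(sin(1 + E))*sin(1 + E) + 3*exp(sin(2))*sin(2)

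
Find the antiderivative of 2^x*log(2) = 2^x + C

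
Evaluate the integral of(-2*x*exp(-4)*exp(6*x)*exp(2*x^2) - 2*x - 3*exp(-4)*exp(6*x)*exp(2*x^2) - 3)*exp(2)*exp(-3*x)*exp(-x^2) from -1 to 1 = -exp(4) - exp(2) + exp(-4) + exp(-2)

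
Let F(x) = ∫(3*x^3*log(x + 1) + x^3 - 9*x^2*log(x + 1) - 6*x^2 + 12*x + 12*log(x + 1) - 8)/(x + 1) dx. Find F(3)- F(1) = 3*log(2)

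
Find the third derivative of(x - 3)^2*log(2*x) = (2*x^2 + 6*x + 18)/x^3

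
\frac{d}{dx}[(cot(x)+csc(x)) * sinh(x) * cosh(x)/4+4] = cosh(2*x)/(4*tan(x)) + cosh(2*x)/(4*sin(x)) - cos(x)*sinh(2*x)/(8*sin(x)^2) - sinh(2*x)/(8*sin(x)^2)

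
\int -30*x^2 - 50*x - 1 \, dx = -10*x^3 - 25*x^2 - x + C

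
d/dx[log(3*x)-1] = 1/x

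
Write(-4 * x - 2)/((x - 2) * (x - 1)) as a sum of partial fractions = 6/(x - 1) - 10/(x - 2)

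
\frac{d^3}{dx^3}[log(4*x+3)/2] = 64/(64*x^3 + 144*x^2 + 108*x + 27)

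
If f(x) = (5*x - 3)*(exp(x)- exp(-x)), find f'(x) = (5*x*exp(2*x) + 5*x + 2*exp(2*x) - 8)*exp(-x)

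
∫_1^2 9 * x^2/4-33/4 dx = -3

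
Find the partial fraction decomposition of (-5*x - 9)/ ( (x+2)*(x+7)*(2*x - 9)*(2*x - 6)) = -42/(299*(2*x - 9)) - 13/(1150*(x + 7)) + 1/(650*(x + 2)) + 2/(25*(x - 3))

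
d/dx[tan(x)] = cos(x)^(-2)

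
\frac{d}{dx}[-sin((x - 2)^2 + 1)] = 2*(2 - x)*cos(x^2 - 4*x + 5)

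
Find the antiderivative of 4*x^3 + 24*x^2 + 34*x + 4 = x^4 + 8*x^3 + 17*x^2 + 4*x + C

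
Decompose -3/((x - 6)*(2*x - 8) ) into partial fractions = 3/(4*(x - 4)) - 3/(4*(x - 6))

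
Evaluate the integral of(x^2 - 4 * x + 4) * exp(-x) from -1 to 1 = -exp(-1) + 5*E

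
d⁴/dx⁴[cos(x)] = cos(x)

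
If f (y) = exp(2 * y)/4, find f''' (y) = 2*exp(2*y)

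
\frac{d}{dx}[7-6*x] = -6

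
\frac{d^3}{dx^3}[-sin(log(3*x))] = -(3*sin(log(x) + log(3)) + cos(log(x) + log(3)))/x^3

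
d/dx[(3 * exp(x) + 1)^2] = 18*exp(2*x) + 6*exp(x)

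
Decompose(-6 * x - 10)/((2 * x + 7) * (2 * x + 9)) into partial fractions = -17/(2*(2*x + 9)) + 11/(2*(2*x + 7))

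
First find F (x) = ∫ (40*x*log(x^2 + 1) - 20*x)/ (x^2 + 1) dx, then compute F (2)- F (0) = -10*log(5) + 10*log(5)^2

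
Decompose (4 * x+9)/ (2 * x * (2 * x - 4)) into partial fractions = 17/(8*(x - 2)) - 9/(8*x)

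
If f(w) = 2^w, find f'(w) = 2^w*log(2)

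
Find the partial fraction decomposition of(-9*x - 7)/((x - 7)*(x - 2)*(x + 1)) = 1/(12*(x + 1)) + 5/(3*(x - 2)) - 7/(4*(x - 7))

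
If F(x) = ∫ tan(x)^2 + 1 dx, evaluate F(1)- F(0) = tan(1)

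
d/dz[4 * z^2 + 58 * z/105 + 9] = 8*z + 58/105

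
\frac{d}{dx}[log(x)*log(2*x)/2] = (2*log(x) + log(2))/(2*x)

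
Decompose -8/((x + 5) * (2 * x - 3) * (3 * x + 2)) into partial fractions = 72/(169*(3*x + 2)) - 32/(169*(2*x - 3)) - 8/(169*(x + 5))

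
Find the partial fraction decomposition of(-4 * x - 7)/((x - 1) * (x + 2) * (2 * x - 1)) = 36/(5*(2*x - 1)) + 1/(15*(x + 2)) - 11/(3*(x - 1))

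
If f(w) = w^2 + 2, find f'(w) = 2*w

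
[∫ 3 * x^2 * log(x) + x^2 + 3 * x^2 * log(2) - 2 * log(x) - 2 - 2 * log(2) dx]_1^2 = 9*log(2)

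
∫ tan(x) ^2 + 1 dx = tan(x) + C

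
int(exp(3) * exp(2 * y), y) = exp(2*y + 3)/2 + C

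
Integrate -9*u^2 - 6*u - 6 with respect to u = -3*u^3 - 3*u^2 - 6*u + C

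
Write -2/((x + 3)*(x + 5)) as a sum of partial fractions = 1/(x + 5) - 1/(x + 3)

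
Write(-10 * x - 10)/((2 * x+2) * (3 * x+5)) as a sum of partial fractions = -5/(3*x + 5)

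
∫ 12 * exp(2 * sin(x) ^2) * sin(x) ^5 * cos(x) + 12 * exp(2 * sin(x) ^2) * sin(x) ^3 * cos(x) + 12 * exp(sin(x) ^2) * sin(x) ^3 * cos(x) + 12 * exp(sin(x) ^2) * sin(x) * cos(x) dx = 3*(exp(sin(x)^2)*sin(x)^2 + 2)*exp(sin(x)^2)*sin(x)^2 + C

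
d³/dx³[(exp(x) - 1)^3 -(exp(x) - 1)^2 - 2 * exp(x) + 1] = 27*exp(3*x) - 32*exp(2*x) + 3*exp(x)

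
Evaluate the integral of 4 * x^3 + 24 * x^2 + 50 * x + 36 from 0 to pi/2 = -3*(pi/2 + 2)^2 - 24 + (2 + (pi/2 + 2)^2)^2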